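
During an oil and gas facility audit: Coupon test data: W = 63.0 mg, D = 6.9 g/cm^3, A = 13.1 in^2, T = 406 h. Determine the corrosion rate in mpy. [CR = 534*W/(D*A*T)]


Apply the mpy weight-loss relation: CR = 534 * W / (D * A * T)
Numerator: 534 * 63.0 = 33642.0
Denominator: 6.9 * 13.1 * 406 = 36698.34
CR = 33642.0 / 36698.34 = 0.91672 mpy

0.91672 mpy


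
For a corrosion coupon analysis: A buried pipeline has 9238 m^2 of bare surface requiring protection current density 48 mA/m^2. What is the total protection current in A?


I = area * current density, then convert mA → A (÷1000)
I = 9238 * 48 / 1000 = 443.42 A

443.42 A


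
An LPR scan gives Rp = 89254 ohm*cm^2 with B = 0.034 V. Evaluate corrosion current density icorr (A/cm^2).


Apply the Stern-Geary relation: icorr = B / Rp
icorr = 0.034 / 89254 = 3.809×10^-7 A/cm^2

3.809×10^-7 A/cm^2


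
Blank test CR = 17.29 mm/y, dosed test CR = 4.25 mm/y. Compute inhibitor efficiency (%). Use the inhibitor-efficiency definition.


Apply the inhibitor-efficiency definition: IE = (CR_blank − CR_inh)/CR_blank × 100
IE = (17.29 − 4.25) / 17.29 × 100
IE = 13.04 / 17.29 × 100 = 75.4 %

75.4 %


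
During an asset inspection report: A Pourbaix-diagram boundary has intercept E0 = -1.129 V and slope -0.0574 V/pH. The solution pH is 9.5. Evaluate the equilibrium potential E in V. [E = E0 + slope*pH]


Apply the Pourbaix line equation: E = E0 + slope*pH
E = -1.129 + (-0.0574)*9.5 = -1.129 + (-0.5453) = -1.6743 V
Rounded to 3 decimal places: E = -1.674 V

-1.674 V


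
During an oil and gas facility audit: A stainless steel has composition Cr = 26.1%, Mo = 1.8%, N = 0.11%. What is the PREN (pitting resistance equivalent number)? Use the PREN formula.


Apply the PREN formula: PREN = Cr + 3.3*Mo + 16*N
PREN = 26.1 + 3.3*1.8 + 16*0.11
PREN = 26.1 + 5.94 + 1.76 = 33.8

33.8


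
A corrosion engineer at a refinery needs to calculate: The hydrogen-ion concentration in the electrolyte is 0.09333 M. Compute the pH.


pH = −log10[H+]
pH = −log10(0.09333) = 1.03

1.03


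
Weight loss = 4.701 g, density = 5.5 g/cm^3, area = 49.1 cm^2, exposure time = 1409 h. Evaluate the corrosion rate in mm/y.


Apply the mm/y weight-loss relation: CR = 87600 * W / (D * A * T)
Numerator: 87600 * 4.701 = 411807.6
Denominator: 5.5 * 49.1 * 1409 = 380500.45
CR = 411807.6 / 380500.45 = 1.08228 mm/y

1.08228 mm/y


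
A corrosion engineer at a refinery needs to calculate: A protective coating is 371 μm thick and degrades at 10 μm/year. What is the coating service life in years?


Service life = thickness / degradation rate
Life = 371 / 10 = 37.1 years

37.1 years


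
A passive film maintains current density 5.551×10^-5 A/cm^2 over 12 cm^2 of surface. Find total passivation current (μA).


I = i_pass * A, then convert A → μA (×10^6)
I = 5.551×10^-5 * 12 * 10^6 = 666.12 μA

666.12 μA


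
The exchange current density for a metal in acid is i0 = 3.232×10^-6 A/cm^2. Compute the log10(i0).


i0 = 3.232×10^-6 A/cm^2
log10(i0) = -5.491

-5.491


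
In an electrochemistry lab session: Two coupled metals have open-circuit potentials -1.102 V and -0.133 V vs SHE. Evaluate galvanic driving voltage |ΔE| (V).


Driving voltage is the absolute potential difference.
|ΔE| = |-1.102 − (-0.133)| = 0.969 V

0.969 V


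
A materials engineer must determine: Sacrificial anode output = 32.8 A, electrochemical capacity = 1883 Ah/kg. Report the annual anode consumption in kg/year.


Annual consumption = current * hours per year / capacity
Rate = 32.8 * 8760 / 1883 = 152.6 kg/year

152.6 kg/year


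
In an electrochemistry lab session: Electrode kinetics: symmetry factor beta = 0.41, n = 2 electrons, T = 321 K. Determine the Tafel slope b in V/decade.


Apply the Tafel slope relation: b = 2.303*R*T/(beta*n*F)
Numerator: 2.303 * 8.314 * 321 = 6146.23
Denominator: 0.41 * 2 * 96485 = 79117.7
b = 6146.23 / 79117.7 = 0.0777 V/decade

0.0777 V/decade


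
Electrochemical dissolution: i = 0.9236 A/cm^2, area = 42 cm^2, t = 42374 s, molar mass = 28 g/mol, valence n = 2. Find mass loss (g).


Apply Faraday's law: m = i*A*t*M / (n*F)
Total charge passed Q = i*A*t = 0.9236*42*42374 = 1643738.3088 C
m = Q*M/(n*F) = 1643738.3088*28/(2*96485) = 238.507 g

238.507 g


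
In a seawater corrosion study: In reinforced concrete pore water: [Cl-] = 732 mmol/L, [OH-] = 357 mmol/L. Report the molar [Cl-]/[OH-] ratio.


Threshold parameter = [Cl-] / [OH-] (molar basis; both in mmol/L, so units cancel)
Ratio = 732 / 357 = 2.05

2.05


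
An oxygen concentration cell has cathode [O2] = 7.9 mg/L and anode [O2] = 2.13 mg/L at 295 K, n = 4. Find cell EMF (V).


Apply the Nernst concentration-cell relation: E = (RT/nF)*ln(C_cathode/C_anode)
RT/nF = 8.314*295/(4*96485) = 0.00635495 V
ln(7.9/2.13) = 1.31074
E = 0.00635495 * 1.31074 = 0.00833 V

0.00833 V


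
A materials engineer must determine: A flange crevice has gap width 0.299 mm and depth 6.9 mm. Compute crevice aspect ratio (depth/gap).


Aspect ratio = depth / gap
Ratio = 6.9 / 0.299 = 23.1

23.1


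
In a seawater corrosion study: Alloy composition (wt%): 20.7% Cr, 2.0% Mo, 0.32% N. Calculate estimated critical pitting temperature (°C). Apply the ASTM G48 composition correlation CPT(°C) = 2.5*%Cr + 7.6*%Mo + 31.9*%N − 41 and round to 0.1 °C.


Apply the ASTM G48 empirical CPT estimate: CPT(°C) = 2.5*%Cr + 7.6*%Mo + 31.9*%N − 41
2.5*20.7 = 51.75; 7.6*2.0 = 15.2; 31.9*0.32 = 10.208
CPT = 51.75 + 15.2 + 10.208 − 41 = 36.158 °C
Rounded to 0.1 °C: CPT ≈ 36.2 °C

36.2 °C


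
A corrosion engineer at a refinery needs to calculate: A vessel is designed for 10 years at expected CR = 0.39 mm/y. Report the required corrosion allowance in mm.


Corrosion allowance = CR × design life
CA = 0.39 * 10 = 3.9 mm

3.9 mm


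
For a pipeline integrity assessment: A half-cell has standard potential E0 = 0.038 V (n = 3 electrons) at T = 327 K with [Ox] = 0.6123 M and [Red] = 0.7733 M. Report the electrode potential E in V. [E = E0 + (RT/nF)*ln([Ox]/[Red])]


Apply the Nernst equation: E = E0 + (RT/nF)*ln([Ox]/[Red])
Step 1: RT/nF = 8.314*327/(3*96485) = 0.0093924 V
Step 2: [Ox]/[Red] = 0.6123/0.7733 = 0.791801
Step 3: ln(0.791801) = -0.233445
Step 4: correction = 0.0093924 * -0.233445 = -0.002 V
E = 0.038 + -0.002 = 0.036 V

0.036 V


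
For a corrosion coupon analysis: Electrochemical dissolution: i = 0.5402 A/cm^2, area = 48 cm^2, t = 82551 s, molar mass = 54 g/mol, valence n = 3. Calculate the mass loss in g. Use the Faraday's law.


Apply Faraday's law: m = i*A*t*M / (n*F)
Total charge passed Q = i*A*t = 0.5402*48*82551 = 2140514.4096 C
m = Q*M/(n*F) = 2140514.4096*54/(3*96485) = 399.32901 g

399.32901 g


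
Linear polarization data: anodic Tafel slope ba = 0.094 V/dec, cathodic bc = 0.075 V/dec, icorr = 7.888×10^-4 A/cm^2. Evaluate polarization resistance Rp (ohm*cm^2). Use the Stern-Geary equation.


Apply the Stern-Geary equation: Rp = ba*bc / (2.303*icorr*(ba+bc))
ba*bc = 0.094*0.075 = 0.00705
ba+bc = 0.169; 2.303*icorr*(ba+bc) = 2.303*7.888×10^-4*0.169 = 3.0700648×10^-4
Rp = 0.00705 / 3.0700648×10^-4 = 22.96 ohm*cm^2

22.96 ohm*cm^2


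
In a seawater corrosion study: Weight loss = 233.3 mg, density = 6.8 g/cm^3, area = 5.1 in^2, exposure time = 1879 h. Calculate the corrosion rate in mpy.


Apply the mpy weight-loss relation: CR = 534 * W / (D * A * T)
Numerator: 534 * 233.3 = 124582.2
Denominator: 6.8 * 5.1 * 1879 = 65163.72
CR = 124582.2 / 65163.72 = 1.9118 mpy

1.9118 mpy


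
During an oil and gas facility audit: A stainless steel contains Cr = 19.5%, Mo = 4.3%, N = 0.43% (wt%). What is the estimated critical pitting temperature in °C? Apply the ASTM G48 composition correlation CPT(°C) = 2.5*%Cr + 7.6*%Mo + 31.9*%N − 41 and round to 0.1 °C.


Apply the ASTM G48 empirical CPT estimate: CPT(°C) = 2.5*%Cr + 7.6*%Mo + 31.9*%N − 41
2.5*19.5 = 48.75; 7.6*4.3 = 32.68; 31.9*0.43 = 13.717
CPT = 48.75 + 32.68 + 13.717 − 41 = 54.147 °C
Rounded to 0.1 °C: CPT ≈ 54.1 °C

54.1 °C


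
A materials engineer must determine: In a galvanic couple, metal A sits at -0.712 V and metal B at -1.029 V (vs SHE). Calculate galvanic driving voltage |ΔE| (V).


Driving voltage is the absolute potential difference.
|ΔE| = |-0.712 − (-1.029)| = 0.317 V

0.317 V


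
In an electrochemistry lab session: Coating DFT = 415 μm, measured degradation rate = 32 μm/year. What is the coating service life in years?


Service life = thickness / degradation rate
Life = 415 / 32 = 13.0 years

13.0 years


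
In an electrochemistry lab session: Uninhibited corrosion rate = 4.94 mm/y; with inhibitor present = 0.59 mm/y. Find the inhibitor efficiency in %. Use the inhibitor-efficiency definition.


Apply the inhibitor-efficiency definition: IE = (CR_blank − CR_inh)/CR_blank × 100
IE = (4.94 − 0.59) / 4.94 × 100
IE = 4.35 / 4.94 × 100 = 88.1 %

88.1 %


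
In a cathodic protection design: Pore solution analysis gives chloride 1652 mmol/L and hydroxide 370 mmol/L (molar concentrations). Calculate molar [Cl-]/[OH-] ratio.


Threshold parameter = [Cl-] / [OH-] (molar basis; both in mmol/L, so units cancel)
Ratio = 1652 / 370 = 4.46

4.46


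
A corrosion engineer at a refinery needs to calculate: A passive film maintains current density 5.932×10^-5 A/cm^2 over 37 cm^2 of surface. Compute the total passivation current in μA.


I = i_pass * A, then convert A → μA (×10^6)
I = 5.932×10^-5 * 37 * 10^6 = 2194.84 μA

2194.84 μA


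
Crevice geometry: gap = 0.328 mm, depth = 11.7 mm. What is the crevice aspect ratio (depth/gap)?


Aspect ratio = depth / gap
Ratio = 11.7 / 0.328 = 35.7

35.7


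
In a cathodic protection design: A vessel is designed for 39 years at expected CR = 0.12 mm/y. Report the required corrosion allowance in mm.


Corrosion allowance = CR × design life
CA = 0.12 * 39 = 4.68 mm

4.68 mm


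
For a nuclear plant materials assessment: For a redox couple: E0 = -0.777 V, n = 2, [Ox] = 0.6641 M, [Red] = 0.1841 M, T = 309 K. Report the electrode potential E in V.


Apply the Nernst equation: E = E0 + (RT/nF)*ln([Ox]/[Red])
Step 1: RT/nF = 8.314*309/(2*96485) = 0.01331308 V
Step 2: [Ox]/[Red] = 0.6641/0.1841 = 3.607279
Step 3: ln(3.607279) = 1.282954
Step 4: correction = 0.01331308 * 1.282954 = 0.0171 V
E = -0.777 + 0.0171 = -0.7599 V

-0.7599 V


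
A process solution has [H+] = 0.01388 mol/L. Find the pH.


pH = −log10[H+]
pH = −log10(0.01388) = 1.86

1.86


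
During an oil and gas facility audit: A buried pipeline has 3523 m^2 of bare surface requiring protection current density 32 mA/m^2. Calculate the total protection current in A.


I = area * current density, then convert mA → A (÷1000)
I = 3523 * 32 / 1000 = 112.74 A

112.74 A


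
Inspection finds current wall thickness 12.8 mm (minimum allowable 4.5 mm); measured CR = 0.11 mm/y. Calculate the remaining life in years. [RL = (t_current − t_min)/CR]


Apply the remaining-life relation: RL = (t_current − t_min) / CR
RL = (12.8 − 4.5) / 0.11 = 8.3 / 0.11 = 75.5 years

75.5 years


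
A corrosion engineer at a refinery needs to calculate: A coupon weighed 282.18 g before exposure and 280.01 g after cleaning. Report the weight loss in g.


Weight loss = initial − final
WL = 282.18 − 280.01 = 2.17 g

2.17 g


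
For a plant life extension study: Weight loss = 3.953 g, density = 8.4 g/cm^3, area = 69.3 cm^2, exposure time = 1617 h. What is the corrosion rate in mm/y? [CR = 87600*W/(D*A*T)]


Apply the mm/y weight-loss relation: CR = 87600 * W / (D * A * T)
Numerator: 87600 * 3.953 = 346282.8
Denominator: 8.4 * 69.3 * 1617 = 941288.04
CR = 346282.8 / 941288.04 = 0.367882 mm/y

0.367882 mm/y


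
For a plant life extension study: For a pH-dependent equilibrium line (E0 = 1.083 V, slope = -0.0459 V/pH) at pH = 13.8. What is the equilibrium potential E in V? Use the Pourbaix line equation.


Apply the Pourbaix line equation: E = E0 + slope*pH
E = 1.083 + (-0.0459)*13.8 = 1.083 + (-0.63342) = 0.44958 V
Rounded to 3 decimal places: E = 0.450 V

0.450 V


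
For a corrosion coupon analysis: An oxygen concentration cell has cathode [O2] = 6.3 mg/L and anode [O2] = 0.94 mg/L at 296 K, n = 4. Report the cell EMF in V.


Apply the Nernst concentration-cell relation: E = (RT/nF)*ln(C_cathode/C_anode)
RT/nF = 8.314*296/(4*96485) = 0.00637649 V
ln(6.3/0.94) = 1.90243
E = 0.00637649 * 1.90243 = 0.01213 V

0.01213 V


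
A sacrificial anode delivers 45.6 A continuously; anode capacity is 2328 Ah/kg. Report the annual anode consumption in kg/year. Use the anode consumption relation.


Annual consumption = current * hours per year / capacity
Rate = 45.6 * 8760 / 2328 = 171.6 kg/year

171.6 kg/year


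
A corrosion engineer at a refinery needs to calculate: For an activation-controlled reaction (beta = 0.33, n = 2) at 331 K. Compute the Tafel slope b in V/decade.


Apply the Tafel slope relation: b = 2.303*R*T/(beta*n*F)
Numerator: 2.303 * 8.314 * 331 = 6337.7
Denominator: 0.33 * 2 * 96485 = 63680.1
b = 6337.7 / 63680.1 = 0.1 V/decade

0.1 V/decade


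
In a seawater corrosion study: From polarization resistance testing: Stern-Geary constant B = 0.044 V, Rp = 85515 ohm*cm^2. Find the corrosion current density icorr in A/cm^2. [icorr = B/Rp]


Apply the Stern-Geary relation: icorr = B / Rp
icorr = 0.044 / 85515 = 5.145×10^-7 A/cm^2

5.145×10^-7 A/cm^2


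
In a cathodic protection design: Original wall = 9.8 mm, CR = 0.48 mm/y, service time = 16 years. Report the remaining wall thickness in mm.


Remaining wall = original − CR × time
t = 9.8 − 0.48*16 = 9.8 − 7.68 = 2.12 mm

2.12 mm


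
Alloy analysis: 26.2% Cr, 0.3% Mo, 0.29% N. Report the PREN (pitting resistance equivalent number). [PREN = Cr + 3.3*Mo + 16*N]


Apply the PREN formula: PREN = Cr + 3.3*Mo + 16*N
PREN = 26.2 + 3.3*0.3 + 16*0.29
PREN = 26.2 + 0.99 + 4.64 = 31.83

31.83


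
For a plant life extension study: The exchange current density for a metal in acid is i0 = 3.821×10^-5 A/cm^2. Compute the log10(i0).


i0 = 3.821×10^-5 A/cm^2
log10(i0) = -4.418

-4.418


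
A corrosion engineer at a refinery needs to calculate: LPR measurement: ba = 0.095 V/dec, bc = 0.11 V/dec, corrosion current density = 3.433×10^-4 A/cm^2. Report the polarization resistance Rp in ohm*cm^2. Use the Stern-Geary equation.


Apply the Stern-Geary equation: Rp = ba*bc / (2.303*icorr*(ba+bc))
ba*bc = 0.095*0.11 = 0.01045
ba+bc = 0.205; 2.303*icorr*(ba+bc) = 2.303*3.433×10^-4*0.205 = 1.6207708×10^-4
Rp = 0.01045 / 1.6207708×10^-4 = 64.48 ohm*cm^2

64.48 ohm*cm^2


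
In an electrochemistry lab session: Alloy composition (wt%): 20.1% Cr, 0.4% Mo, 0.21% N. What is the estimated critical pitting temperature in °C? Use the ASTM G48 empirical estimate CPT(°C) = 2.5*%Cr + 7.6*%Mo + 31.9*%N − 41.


Apply the ASTM G48 empirical CPT estimate: CPT(°C) = 2.5*%Cr + 7.6*%Mo + 31.9*%N − 41
2.5*20.1 = 50.25; 7.6*0.4 = 3.04; 31.9*0.21 = 6.699
CPT = 50.25 + 3.04 + 6.699 − 41 = 18.989 °C
Rounded to 0.1 °C: CPT ≈ 19.0 °C

19.0 °C


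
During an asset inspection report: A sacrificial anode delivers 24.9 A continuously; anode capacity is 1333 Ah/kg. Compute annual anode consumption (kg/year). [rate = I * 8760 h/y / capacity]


Annual consumption = current * hours per year / capacity
Rate = 24.9 * 8760 / 1333 = 163.6 kg/year

163.6 kg/year


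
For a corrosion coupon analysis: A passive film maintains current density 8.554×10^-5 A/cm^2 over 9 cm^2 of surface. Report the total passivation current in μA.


I = i_pass * A, then convert A → μA (×10^6)
I = 8.554×10^-5 * 9 * 10^6 = 769.86 μA

769.86 μA


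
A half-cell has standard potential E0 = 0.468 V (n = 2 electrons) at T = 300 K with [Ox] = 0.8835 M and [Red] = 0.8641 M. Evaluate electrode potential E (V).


Apply the Nernst equation: E = E0 + (RT/nF)*ln([Ox]/[Red])
Step 1: RT/nF = 8.314*300/(2*96485) = 0.01292533 V
Step 2: [Ox]/[Red] = 0.8835/0.8641 = 1.022451
Step 3: ln(1.022451) = 0.022203
Step 4: correction = 0.01292533 * 0.022203 = 0.0003 V
E = 0.468 + 0.0003 = 0.4683 V

0.4683 V


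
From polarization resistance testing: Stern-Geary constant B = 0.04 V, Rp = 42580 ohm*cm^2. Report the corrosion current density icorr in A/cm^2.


Apply the Stern-Geary relation: icorr = B / Rp
icorr = 0.04 / 42580 = 9.394×10^-7 A/cm^2

9.394×10^-7 A/cm^2


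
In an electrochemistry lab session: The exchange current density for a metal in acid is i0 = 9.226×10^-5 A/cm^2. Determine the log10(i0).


i0 = 9.226×10^-5 A/cm^2
log10(i0) = -4.035

-4.035


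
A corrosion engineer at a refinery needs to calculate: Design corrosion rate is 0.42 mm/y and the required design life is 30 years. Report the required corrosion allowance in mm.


Corrosion allowance = CR × design life
CA = 0.42 * 30 = 12.6 mm

12.6 mm


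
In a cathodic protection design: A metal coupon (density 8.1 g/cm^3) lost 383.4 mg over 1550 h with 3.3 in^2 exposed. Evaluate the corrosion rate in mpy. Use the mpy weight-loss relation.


Apply the mpy weight-loss relation: CR = 534 * W / (D * A * T)
Numerator: 534 * 383.4 = 204735.6
Denominator: 8.1 * 3.3 * 1550 = 41431.5
CR = 204735.6 / 41431.5 = 4.942 mpy

4.942 mpy


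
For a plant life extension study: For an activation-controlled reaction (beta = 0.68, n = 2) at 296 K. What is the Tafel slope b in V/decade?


Apply the Tafel slope relation: b = 2.303*R*T/(beta*n*F)
Numerator: 2.303 * 8.314 * 296 = 5667.55
Denominator: 0.68 * 2 * 96485 = 131219.6
b = 5667.55 / 131219.6 = 0.0432 V/decade

0.0432 V/decade


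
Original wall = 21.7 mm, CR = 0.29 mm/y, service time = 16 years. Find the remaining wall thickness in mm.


Remaining wall = original − CR × time
t = 21.7 − 0.29*16 = 21.7 − 4.64 = 17.06 mm

17.06 mm


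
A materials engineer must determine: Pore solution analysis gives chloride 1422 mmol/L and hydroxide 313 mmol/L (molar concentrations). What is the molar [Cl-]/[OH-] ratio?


Threshold parameter = [Cl-] / [OH-] (molar basis; both in mmol/L, so units cancel)
Ratio = 1422 / 313 = 4.54

4.54


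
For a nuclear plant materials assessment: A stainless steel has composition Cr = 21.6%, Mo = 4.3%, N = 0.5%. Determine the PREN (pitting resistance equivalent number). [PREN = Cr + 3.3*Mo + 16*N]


Apply the PREN formula: PREN = Cr + 3.3*Mo + 16*N
PREN = 21.6 + 3.3*4.3 + 16*0.5
PREN = 21.6 + 14.19 + 8.0 = 43.79

43.79


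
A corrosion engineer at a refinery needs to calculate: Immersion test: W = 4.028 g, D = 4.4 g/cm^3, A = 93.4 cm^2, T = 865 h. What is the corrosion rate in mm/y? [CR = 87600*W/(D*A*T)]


Apply the mm/y weight-loss relation: CR = 87600 * W / (D * A * T)
Numerator: 87600 * 4.028 = 352852.8
Denominator: 4.4 * 93.4 * 865 = 355480.4
CR = 352852.8 / 355480.4 = 0.99261 mm/y

0.99261 mm/y


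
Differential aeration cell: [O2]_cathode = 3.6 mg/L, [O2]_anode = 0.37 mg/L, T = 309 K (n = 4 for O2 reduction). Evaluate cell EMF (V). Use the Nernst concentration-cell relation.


Apply the Nernst concentration-cell relation: E = (RT/nF)*ln(C_cathode/C_anode)
RT/nF = 8.314*309/(4*96485) = 0.00665654 V
ln(3.6/0.37) = 2.27519
E = 0.00665654 * 2.27519 = 0.01514 V

0.01514 V


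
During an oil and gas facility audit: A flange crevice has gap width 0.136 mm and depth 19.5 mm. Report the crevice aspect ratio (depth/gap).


Aspect ratio = depth / gap
Ratio = 19.5 / 0.136 = 143.4

143.4


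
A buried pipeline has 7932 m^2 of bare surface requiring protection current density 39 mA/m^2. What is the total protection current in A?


I = area * current density, then convert mA → A (÷1000)
I = 7932 * 39 / 1000 = 309.35 A

309.35 A


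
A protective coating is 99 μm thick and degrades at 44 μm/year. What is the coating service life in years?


Service life = thickness / degradation rate
Life = 99 / 44 = 2.3 years

2.3 years


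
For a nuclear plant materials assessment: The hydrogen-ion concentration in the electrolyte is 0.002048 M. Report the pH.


pH = −log10[H+]
pH = −log10(0.002048) = 2.69

2.69


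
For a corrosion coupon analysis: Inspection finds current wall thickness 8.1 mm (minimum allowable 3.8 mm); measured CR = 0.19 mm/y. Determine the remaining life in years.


Apply the remaining-life relation: RL = (t_current − t_min) / CR
RL = (8.1 − 3.8) / 0.19 = 4.3 / 0.19 = 22.6 years

22.6 years


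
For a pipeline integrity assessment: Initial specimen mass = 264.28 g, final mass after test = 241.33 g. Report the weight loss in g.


Weight loss = initial − final
WL = 264.28 − 241.33 = 22.95 g

22.95 g


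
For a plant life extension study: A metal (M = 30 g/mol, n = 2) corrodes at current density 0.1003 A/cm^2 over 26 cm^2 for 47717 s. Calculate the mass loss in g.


Apply Faraday's law: m = i*A*t*M / (n*F)
Total charge passed Q = i*A*t = 0.1003*26*47717 = 124436.3926 C
m = Q*M/(n*F) = 124436.3926*30/(2*96485) = 19.3455 g

19.3455 g


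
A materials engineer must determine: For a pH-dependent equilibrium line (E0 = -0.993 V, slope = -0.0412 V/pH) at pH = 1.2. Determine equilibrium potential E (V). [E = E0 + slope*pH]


Apply the Pourbaix line equation: E = E0 + slope*pH
E = -0.993 + (-0.0412)*1.2 = -0.993 + (-0.04944) = -1.04244 V
Rounded to 4 decimal places: E = -1.0424 V

-1.0424 V


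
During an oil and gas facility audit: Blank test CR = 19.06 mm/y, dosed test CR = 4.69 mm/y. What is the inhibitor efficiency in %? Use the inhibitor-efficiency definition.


Apply the inhibitor-efficiency definition: IE = (CR_blank − CR_inh)/CR_blank × 100
IE = (19.06 − 4.69) / 19.06 × 100
IE = 14.37 / 19.06 × 100 = 75.4 %

75.4 %


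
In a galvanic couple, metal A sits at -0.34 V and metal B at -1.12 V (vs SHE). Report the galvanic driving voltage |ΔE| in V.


Driving voltage is the absolute potential difference.
|ΔE| = |-0.34 − (-1.12)| = 0.78 V

0.78 V


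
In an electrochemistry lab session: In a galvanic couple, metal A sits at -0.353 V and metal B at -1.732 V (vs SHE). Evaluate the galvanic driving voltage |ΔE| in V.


Driving voltage is the absolute potential difference.
|ΔE| = |-0.353 − (-1.732)| = 1.379 V

1.379 V


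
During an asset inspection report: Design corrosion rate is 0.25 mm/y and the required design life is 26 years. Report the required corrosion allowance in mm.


Corrosion allowance = CR × design life
CA = 0.25 * 26 = 6.5 mm

6.5 mm


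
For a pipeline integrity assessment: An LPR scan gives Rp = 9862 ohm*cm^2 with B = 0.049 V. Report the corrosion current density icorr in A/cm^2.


Apply the Stern-Geary relation: icorr = B / Rp
icorr = 0.049 / 9862 = 4.969×10^-6 A/cm^2

4.969×10^-6 A/cm^2


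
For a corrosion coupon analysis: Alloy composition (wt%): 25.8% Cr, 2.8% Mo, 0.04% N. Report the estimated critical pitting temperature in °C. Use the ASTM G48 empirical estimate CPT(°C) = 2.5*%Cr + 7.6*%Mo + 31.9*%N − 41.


Apply the ASTM G48 empirical CPT estimate: CPT(°C) = 2.5*%Cr + 7.6*%Mo + 31.9*%N − 41
2.5*25.8 = 64.5; 7.6*2.8 = 21.28; 31.9*0.04 = 1.276
CPT = 64.5 + 21.28 + 1.276 − 41 = 46.056 °C
Rounded to 0.1 °C: CPT ≈ 46.1 °C

46.1 °C


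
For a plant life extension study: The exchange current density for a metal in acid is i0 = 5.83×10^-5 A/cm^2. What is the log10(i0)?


i0 = 5.83×10^-5 A/cm^2
log10(i0) = -4.234

-4.234


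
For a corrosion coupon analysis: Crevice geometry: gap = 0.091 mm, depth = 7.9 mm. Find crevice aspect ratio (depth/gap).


Aspect ratio = depth / gap
Ratio = 7.9 / 0.091 = 86.8

86.8


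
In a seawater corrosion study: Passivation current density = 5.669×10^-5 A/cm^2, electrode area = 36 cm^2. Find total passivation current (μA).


I = i_pass * A, then convert A → μA (×10^6)
I = 5.669×10^-5 * 36 * 10^6 = 2040.84 μA

2040.84 μA


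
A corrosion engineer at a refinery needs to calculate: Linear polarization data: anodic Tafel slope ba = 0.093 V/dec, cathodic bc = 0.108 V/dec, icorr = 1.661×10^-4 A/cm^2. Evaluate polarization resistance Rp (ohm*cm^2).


Apply the Stern-Geary equation: Rp = ba*bc / (2.303*icorr*(ba+bc))
ba*bc = 0.093*0.108 = 0.010044
ba+bc = 0.201; 2.303*icorr*(ba+bc) = 2.303*1.661×10^-4*0.201 = 7.6888188×10^-5
Rp = 0.010044 / 7.6888188×10^-5 = 130.63 ohm*cm^2

130.63 ohm*cm^2


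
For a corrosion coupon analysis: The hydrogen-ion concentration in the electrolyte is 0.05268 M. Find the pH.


pH = −log10[H+]
pH = −log10(0.05268) = 1.28

1.28


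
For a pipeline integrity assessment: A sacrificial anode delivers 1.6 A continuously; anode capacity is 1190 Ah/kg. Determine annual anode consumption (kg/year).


Annual consumption = current * hours per year / capacity
Rate = 1.6 * 8760 / 1190 = 11.8 kg/year

11.8 kg/year


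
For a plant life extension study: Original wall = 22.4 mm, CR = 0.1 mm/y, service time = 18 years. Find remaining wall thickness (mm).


Remaining wall = original − CR × time
t = 22.4 − 0.1*18 = 22.4 − 1.8 = 20.6 mm

20.6 mm


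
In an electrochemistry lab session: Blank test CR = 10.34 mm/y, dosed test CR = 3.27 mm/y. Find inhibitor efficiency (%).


Apply the inhibitor-efficiency definition: IE = (CR_blank − CR_inh)/CR_blank × 100
IE = (10.34 − 3.27) / 10.34 × 100
IE = 7.07 / 10.34 × 100 = 68.4 %

68.4 %


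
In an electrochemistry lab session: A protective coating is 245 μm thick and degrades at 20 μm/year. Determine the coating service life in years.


Service life = thickness / degradation rate
Life = 245 / 20 = 12.3 years

12.3 years


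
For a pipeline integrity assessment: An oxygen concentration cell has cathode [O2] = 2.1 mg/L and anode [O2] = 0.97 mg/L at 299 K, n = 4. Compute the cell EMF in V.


Apply the Nernst concentration-cell relation: E = (RT/nF)*ln(C_cathode/C_anode)
RT/nF = 8.314*299/(4*96485) = 0.00644112 V
ln(2.1/0.97) = 0.7724
E = 0.00644112 * 0.7724 = 0.00498 V

0.00498 V


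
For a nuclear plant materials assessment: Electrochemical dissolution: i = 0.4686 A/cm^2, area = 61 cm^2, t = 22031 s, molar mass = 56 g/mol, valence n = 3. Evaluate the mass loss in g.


Apply Faraday's law: m = i*A*t*M / (n*F)
Total charge passed Q = i*A*t = 0.4686*61*22031 = 629747.3226 C
m = Q*M/(n*F) = 629747.3226*56/(3*96485) = 121.835 g

121.835 g


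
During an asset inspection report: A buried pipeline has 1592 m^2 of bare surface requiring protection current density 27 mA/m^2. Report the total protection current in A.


I = area * current density, then convert mA → A (÷1000)
I = 1592 * 27 / 1000 = 42.98 A

42.98 A


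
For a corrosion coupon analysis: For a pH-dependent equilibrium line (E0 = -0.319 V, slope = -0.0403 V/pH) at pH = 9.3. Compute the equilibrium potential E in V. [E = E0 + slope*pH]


Apply the Pourbaix line equation: E = E0 + slope*pH
E = -0.319 + (-0.0403)*9.3 = -0.319 + (-0.37479) = -0.69379 V
Rounded to 3 decimal places: E = -0.694 V

-0.694 V


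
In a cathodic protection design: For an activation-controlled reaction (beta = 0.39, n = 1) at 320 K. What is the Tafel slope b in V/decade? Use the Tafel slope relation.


Apply the Tafel slope relation: b = 2.303*R*T/(beta*n*F)
Numerator: 2.303 * 8.314 * 320 = 6127.09
Denominator: 0.39 * 1 * 96485 = 37629.15
b = 6127.09 / 37629.15 = 0.163 V/decade

0.163 V/decade


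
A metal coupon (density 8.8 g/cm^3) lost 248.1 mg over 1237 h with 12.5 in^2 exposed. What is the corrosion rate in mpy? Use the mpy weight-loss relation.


Apply the mpy weight-loss relation: CR = 534 * W / (D * A * T)
Numerator: 534 * 248.1 = 132485.4
Denominator: 8.8 * 12.5 * 1237 = 136070.0
CR = 132485.4 / 136070.0 = 0.9737 mpy

0.9737 mpy


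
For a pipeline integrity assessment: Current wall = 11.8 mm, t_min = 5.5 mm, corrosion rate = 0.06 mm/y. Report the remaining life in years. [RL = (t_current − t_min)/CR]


Apply the remaining-life relation: RL = (t_current − t_min) / CR
RL = (11.8 − 5.5) / 0.06 = 6.3 / 0.06 = 105.0 years

105.0 years


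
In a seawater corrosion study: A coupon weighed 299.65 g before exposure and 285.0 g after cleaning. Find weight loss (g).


Weight loss = initial − final
WL = 299.65 − 285.0 = 14.65 g

14.65 g


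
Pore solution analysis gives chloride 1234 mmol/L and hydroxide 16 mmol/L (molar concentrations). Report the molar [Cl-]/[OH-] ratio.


Threshold parameter = [Cl-] / [OH-] (molar basis; both in mmol/L, so units cancel)
Ratio = 1234 / 16 = 77.13

77.13


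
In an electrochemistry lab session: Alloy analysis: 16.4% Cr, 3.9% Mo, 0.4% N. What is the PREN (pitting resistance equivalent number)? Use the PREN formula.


Apply the PREN formula: PREN = Cr + 3.3*Mo + 16*N
PREN = 16.4 + 3.3*3.9 + 16*0.4
PREN = 16.4 + 12.87 + 6.4 = 35.67

35.67


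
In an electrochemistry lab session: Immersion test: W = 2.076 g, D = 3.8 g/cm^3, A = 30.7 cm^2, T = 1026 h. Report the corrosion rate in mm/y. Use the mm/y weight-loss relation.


Apply the mm/y weight-loss relation: CR = 87600 * W / (D * A * T)
Numerator: 87600 * 2.076 = 181857.6
Denominator: 3.8 * 30.7 * 1026 = 119693.16
CR = 181857.6 / 119693.16 = 1.519365 mm/y

1.519365 mm/y


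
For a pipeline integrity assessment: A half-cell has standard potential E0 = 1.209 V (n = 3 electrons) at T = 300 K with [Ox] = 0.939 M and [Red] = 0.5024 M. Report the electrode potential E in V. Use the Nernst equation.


Apply the Nernst equation: E = E0 + (RT/nF)*ln([Ox]/[Red])
Step 1: RT/nF = 8.314*300/(3*96485) = 0.00861688 V
Step 2: [Ox]/[Red] = 0.939/0.5024 = 1.869029
Step 3: ln(1.869029) = 0.625419
Step 4: correction = 0.00861688 * 0.625419 = 0.005 V
E = 1.209 + 0.005 = 1.214 V

1.214 V


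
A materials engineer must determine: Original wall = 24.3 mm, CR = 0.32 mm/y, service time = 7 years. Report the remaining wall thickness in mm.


Remaining wall = original − CR × time
t = 24.3 − 0.32*7 = 24.3 − 2.24 = 22.06 mm

22.06 mm


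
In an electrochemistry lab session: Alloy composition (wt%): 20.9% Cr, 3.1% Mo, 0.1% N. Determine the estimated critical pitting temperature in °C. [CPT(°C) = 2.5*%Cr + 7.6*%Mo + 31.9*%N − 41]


Apply the ASTM G48 empirical CPT estimate: CPT(°C) = 2.5*%Cr + 7.6*%Mo + 31.9*%N − 41
2.5*20.9 = 52.25; 7.6*3.1 = 23.56; 31.9*0.1 = 3.19
CPT = 52.25 + 23.56 + 3.19 − 41 = 38 °C
Rounded to 0.1 °C: CPT ≈ 38.0 °C

38.0 °C


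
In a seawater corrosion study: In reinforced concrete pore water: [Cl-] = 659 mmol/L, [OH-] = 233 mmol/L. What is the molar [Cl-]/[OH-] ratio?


Threshold parameter = [Cl-] / [OH-] (molar basis; both in mmol/L, so units cancel)
Ratio = 659 / 233 = 2.83

2.83


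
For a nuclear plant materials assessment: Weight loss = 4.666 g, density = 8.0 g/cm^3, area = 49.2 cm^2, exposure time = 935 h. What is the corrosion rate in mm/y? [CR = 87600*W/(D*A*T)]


Apply the mm/y weight-loss relation: CR = 87600 * W / (D * A * T)
Numerator: 87600 * 4.666 = 408741.6
Denominator: 8.0 * 49.2 * 935 = 368016.0
CR = 408741.6 / 368016.0 = 1.1107 mm/y

1.1107 mm/y


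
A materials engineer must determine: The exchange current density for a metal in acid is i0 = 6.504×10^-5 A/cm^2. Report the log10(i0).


i0 = 6.504×10^-5 A/cm^2
log10(i0) = -4.187

-4.187


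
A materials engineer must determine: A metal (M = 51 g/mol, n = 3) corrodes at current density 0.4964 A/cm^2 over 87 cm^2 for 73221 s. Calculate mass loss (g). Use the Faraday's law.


Apply Faraday's law: m = i*A*t*M / (n*F)
Total charge passed Q = i*A*t = 0.4964*87*73221 = 3162180.6828 C
m = Q*M/(n*F) = 3162180.6828*51/(3*96485) = 557.1547 g

557.1547 g


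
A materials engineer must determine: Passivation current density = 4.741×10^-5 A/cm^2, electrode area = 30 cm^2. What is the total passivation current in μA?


I = i_pass * A, then convert A → μA (×10^6)
I = 4.741×10^-5 * 30 * 10^6 = 1422.3 μA

1422.3 μA


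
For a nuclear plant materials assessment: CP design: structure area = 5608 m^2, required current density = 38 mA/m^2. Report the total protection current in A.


I = area * current density, then convert mA → A (÷1000)
I = 5608 * 38 / 1000 = 213.1 A

213.1 A


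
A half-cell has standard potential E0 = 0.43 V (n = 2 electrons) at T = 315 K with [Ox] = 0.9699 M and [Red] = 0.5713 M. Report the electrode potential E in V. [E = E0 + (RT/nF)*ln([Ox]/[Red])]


Apply the Nernst equation: E = E0 + (RT/nF)*ln([Ox]/[Red])
Step 1: RT/nF = 8.314*315/(2*96485) = 0.01357159 V
Step 2: [Ox]/[Red] = 0.9699/0.5713 = 1.697707
Step 3: ln(1.697707) = 0.529279
Step 4: correction = 0.01357159 * 0.529279 = 0.007 V
E = 0.43 + 0.007 = 0.437 V

0.437 V


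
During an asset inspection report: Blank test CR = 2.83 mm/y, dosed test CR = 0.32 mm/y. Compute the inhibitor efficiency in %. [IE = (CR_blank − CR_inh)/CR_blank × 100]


Apply the inhibitor-efficiency definition: IE = (CR_blank − CR_inh)/CR_blank × 100
IE = (2.83 − 0.32) / 2.83 × 100
IE = 2.51 / 2.83 × 100 = 88.7 %

88.7 %


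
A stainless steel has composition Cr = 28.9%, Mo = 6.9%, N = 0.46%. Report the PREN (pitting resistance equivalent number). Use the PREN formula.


Apply the PREN formula: PREN = Cr + 3.3*Mo + 16*N
PREN = 28.9 + 3.3*6.9 + 16*0.46
PREN = 28.9 + 22.77 + 7.36 = 59.03

59.03


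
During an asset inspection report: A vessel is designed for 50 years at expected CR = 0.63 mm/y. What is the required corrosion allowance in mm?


Corrosion allowance = CR × design life
CA = 0.63 * 50 = 31.5 mm

31.5 mm


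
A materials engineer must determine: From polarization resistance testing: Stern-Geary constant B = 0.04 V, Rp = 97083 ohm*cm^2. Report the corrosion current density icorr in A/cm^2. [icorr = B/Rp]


Apply the Stern-Geary relation: icorr = B / Rp
icorr = 0.04 / 97083 = 4.12×10^-7 A/cm^2

4.12×10^-7 A/cm^2


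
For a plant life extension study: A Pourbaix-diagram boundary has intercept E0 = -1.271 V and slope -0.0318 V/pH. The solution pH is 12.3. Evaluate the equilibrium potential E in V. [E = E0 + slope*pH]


Apply the Pourbaix line equation: E = E0 + slope*pH
E = -1.271 + (-0.0318)*12.3 = -1.271 + (-0.39114) = -1.66214 V
Rounded to 4 decimal places: E = -1.6621 V

-1.6621 V


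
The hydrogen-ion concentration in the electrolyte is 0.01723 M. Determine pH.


pH = −log10[H+]
pH = −log10(0.01723) = 1.76

1.76


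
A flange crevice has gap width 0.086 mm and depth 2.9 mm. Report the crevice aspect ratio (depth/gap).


Aspect ratio = depth / gap
Ratio = 2.9 / 0.086 = 33.7

33.7


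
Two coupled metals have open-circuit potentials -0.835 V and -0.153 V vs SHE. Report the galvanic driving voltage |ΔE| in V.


Driving voltage is the absolute potential difference.
|ΔE| = |-0.835 − (-0.153)| = 0.682 V

0.682 V


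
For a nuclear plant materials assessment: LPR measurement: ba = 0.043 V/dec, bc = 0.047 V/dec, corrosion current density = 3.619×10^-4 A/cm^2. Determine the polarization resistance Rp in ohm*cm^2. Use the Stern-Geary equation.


Apply the Stern-Geary equation: Rp = ba*bc / (2.303*icorr*(ba+bc))
ba*bc = 0.043*0.047 = 0.002021
ba+bc = 0.09; 2.303*icorr*(ba+bc) = 2.303*3.619×10^-4*0.09 = 7.5011013×10^-5
Rp = 0.002021 / 7.5011013×10^-5 = 26.9 ohm*cm^2

26.9 ohm*cm^2


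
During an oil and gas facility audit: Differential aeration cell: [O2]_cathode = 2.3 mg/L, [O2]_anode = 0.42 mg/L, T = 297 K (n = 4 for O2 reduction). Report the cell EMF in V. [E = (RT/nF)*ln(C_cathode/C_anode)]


Apply the Nernst concentration-cell relation: E = (RT/nF)*ln(C_cathode/C_anode)
RT/nF = 8.314*297/(4*96485) = 0.00639804 V
ln(2.3/0.42) = 1.70041
E = 0.00639804 * 1.70041 = 0.01088 V

0.01088 V


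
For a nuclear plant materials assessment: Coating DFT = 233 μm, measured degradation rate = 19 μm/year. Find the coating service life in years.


Service life = thickness / degradation rate
Life = 233 / 19 = 12.3 years

12.3 years


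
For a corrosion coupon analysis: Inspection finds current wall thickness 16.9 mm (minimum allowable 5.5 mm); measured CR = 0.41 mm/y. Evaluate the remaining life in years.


Apply the remaining-life relation: RL = (t_current − t_min) / CR
RL = (16.9 − 5.5) / 0.41 = 11.4 / 0.41 = 27.8 years

27.8 years


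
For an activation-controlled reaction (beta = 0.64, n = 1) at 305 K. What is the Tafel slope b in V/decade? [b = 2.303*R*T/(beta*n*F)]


Apply the Tafel slope relation: b = 2.303*R*T/(beta*n*F)
Numerator: 2.303 * 8.314 * 305 = 5839.88
Denominator: 0.64 * 1 * 96485 = 61750.4
b = 5839.88 / 61750.4 = 0.095 V/decade

0.095 V/decade


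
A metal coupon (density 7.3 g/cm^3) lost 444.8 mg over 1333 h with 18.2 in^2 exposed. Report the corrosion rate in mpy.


Apply the mpy weight-loss relation: CR = 534 * W / (D * A * T)
Numerator: 534 * 444.8 = 237523.2
Denominator: 7.3 * 18.2 * 1333 = 177102.38
CR = 237523.2 / 177102.38 = 1.341 mpy

1.341 mpy


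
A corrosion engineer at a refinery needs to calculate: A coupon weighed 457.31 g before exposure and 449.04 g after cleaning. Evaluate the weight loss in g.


Weight loss = initial − final
WL = 457.31 − 449.04 = 8.27 g

8.27 g


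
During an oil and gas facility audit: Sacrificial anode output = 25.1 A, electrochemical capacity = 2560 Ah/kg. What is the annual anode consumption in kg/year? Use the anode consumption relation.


Annual consumption = current * hours per year / capacity
Rate = 25.1 * 8760 / 2560 = 85.9 kg/year

85.9 kg/year


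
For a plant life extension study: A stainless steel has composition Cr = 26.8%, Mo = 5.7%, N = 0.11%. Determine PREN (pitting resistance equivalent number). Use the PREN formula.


Apply the PREN formula: PREN = Cr + 3.3*Mo + 16*N
PREN = 26.8 + 3.3*5.7 + 16*0.11
PREN = 26.8 + 18.81 + 1.76 = 47.37

47.37


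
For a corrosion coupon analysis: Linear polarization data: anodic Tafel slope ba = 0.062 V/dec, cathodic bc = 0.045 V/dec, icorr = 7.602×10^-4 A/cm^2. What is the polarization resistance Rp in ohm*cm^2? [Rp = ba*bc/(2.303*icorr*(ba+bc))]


Apply the Stern-Geary equation: Rp = ba*bc / (2.303*icorr*(ba+bc))
ba*bc = 0.062*0.045 = 0.00279
ba+bc = 0.107; 2.303*icorr*(ba+bc) = 2.303*7.602×10^-4*0.107 = 1.8732924×10^-4
Rp = 0.00279 / 1.8732924×10^-4 = 14.9 ohm*cm^2

14.9 ohm*cm^2


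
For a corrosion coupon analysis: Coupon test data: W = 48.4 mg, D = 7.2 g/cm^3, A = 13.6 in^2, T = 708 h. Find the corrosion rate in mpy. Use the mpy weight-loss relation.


Apply the mpy weight-loss relation: CR = 534 * W / (D * A * T)
Numerator: 534 * 48.4 = 25845.6
Denominator: 7.2 * 13.6 * 708 = 69327.36
CR = 25845.6 / 69327.36 = 0.3728 mpy

0.3728 mpy


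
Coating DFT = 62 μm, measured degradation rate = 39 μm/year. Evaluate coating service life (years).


Service life = thickness / degradation rate
Life = 62 / 39 = 1.6 years

1.6 years


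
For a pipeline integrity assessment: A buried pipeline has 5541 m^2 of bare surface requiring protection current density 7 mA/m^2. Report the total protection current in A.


I = area * current density, then convert mA → A (÷1000)
I = 5541 * 7 / 1000 = 38.79 A

38.79 A


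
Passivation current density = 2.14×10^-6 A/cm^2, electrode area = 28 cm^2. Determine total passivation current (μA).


I = i_pass * A, then convert A → μA (×10^6)
I = 2.14×10^-6 * 28 * 10^6 = 59.92 μA

59.92 μA


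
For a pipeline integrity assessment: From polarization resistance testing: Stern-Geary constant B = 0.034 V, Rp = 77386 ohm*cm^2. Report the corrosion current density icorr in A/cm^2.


Apply the Stern-Geary relation: icorr = B / Rp
icorr = 0.034 / 77386 = 4.394×10^-7 A/cm^2

4.394×10^-7 A/cm^2


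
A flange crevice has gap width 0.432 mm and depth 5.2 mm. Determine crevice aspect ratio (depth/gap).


Aspect ratio = depth / gap
Ratio = 5.2 / 0.432 = 12.0

12.0


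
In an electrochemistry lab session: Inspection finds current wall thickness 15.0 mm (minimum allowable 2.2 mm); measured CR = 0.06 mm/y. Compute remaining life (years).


Apply the remaining-life relation: RL = (t_current − t_min) / CR
RL = (15.0 − 2.2) / 0.06 = 12.8 / 0.06 = 213.3 years

213.3 years
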